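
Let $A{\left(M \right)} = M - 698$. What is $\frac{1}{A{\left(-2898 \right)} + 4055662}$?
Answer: $\frac{1}{4052066} \approx 2.4679 \cdot 10^{-7}$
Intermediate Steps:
$A{\left(M \right)} = -698 + M$
$\frac{1}{A{\left(-2898 \right)} + 4055662} = \frac{1}{\left(-698 - 2898\right) + 4055662} = \frac{1}{-3596 + 4055662} = \frac{1}{4052066}$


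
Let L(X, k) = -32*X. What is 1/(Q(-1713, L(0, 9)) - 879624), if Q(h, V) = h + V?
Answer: -1/881337 ≈ -1.1346e-6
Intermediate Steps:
Q(h, V) = V + h
1/(Q(-1713, L(0, 9)) - 879624) = 1/((-32*0 - 1713) - 879624) = 1/((0 - 1713) - 879624) = 1/(-1713 - 879624) = 1/(-881337) = -1/881337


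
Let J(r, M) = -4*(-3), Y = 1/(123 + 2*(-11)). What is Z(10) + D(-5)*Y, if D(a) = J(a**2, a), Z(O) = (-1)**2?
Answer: 113/101 ≈ 1.1188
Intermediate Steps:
Y = 1/101 (Y = 1/(123 - 22) = 1/101 ≈ 0.0099010)
J(r, M) = 12
Z(O) = 1
D(a) = 12
Z(10) + D(-5)*Y = 1 + 12*(1/101) = 1 + 12/101 = 113/101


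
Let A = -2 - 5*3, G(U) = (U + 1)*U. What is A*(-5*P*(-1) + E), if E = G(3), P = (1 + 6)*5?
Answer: -3179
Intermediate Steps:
G(U) = U*(1 + U) (G(U) = (1 + U)*U = U*(1 + U))
P = 35 (P = 7*5 = 35)
A = -17 (A = -2 - 15 = -17)
E = 12 (E = 3*(1 + 3) = 3*4 = 12)
A*(-5*P*(-1) + E) = -17*(-5*35*(-1) + 12) = -17*(-175*(-1) + 12) = -17*(175 + 12) = -17*187 = -3179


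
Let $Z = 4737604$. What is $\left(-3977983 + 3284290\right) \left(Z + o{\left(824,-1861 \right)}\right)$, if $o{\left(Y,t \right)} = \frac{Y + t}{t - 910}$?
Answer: $- \frac{535690207561509}{163} \approx -3.2864 \cdot 10^{12}$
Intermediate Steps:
$o{\left(Y,t \right)} = \frac{Y + t}{-910 + t}$
$\left(-3977983 + 3284290\right) \left(Z + o{\left(824,-1861 \right)}\right) = \left(-3977983 + 3284290\right) \left(4737604 + \frac{824 - 1861}{-910 - 1861}\right) = - 693693 \left(4737604 + \frac{1}{-2771} \left(-1037\right)\right) = - 693693 \left(4737604 - - \frac{61}{163}\right) = - 693693 \left(4737604 + \frac{61}{163}\right) = \left(-693693\right) \frac{772229513}{163} = - \frac{535690207561509}{163}$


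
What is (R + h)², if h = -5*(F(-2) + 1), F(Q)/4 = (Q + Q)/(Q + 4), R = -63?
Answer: 784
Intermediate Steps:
F(Q) = 8*Q/(4 + Q) (F(Q) = 4*((Q + Q)/(Q + 4)) = 4*((2*Q)/(4 + Q)) = 4*(2*Q/(4 + Q)) = 8*Q/(4 + Q))
h = 35 (h = -5*(8*(-2)/(4 - 2) + 1) = -5*(8*(-2)/2 + 1) = -5*(8*(-2)*(½) + 1) = -5*(-8 + 1) = -5*(-7) = 35)
(R + h)² = (-63 + 35)² = (-28)² = 784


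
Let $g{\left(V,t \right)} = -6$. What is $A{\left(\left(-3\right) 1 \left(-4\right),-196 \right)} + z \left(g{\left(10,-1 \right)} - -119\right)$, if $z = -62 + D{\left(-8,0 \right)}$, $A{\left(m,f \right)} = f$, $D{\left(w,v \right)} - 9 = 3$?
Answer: $-5846$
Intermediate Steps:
$D{\left(w,v \right)} = 12$ ($D{\left(w,v \right)} = 9 + 3 = 12$)
$z = -50$ ($z = -62 + 12 = -50$)
$A{\left(\left(-3\right) 1 \left(-4\right),-196 \right)} + z \left(g{\left(10,-1 \right)} - -119\right) = -196 - 50 \left(-6 - -119\right) = -196 - 50 \left(-6 + 119\right) = -196 - 5650 = -5846$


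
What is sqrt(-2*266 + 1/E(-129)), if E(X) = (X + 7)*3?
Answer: I*sqrt(71264958)/366 ≈ 23.065*I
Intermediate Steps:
E(X) = 21 + 3*X (E(X) = (7 + X)*3 = 21 + 3*X)
sqrt(-2*266 + 1/E(-129)) = sqrt(-2*266 + 1/(21 + 3*(-129))) = sqrt(-532 + 1/(21 - 387)) = sqrt(-532 + 1/(-366)) = sqrt(-532 - 1/366) = sqrt(-194713/366) = I*sqrt(71264958)/366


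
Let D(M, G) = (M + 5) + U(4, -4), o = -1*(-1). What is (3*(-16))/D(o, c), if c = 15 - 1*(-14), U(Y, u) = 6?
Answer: -4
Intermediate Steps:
o = 1
c = 29 (c = 15 + 14 = 29)
D(M, G) = 11 + M (D(M, G) = (M + 5) + 6 = (5 + M) + 6 = 11 + M)
(3*(-16))/D(o, c) = (3*(-16))/(11 + 1) = -48/12 = -48*1/12 = -4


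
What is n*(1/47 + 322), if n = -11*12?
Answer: -1997820/47 ≈ -42507.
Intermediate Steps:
n = -132
n*(1/47 + 322) = -132*(1/47 + 322) = -132*15135/47 = -1997820/47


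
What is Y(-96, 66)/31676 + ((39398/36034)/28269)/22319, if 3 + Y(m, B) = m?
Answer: -1125388856186389/360079163372985012 ≈ -0.0031254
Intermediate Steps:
Y(m, B) = -3 + m
Y(-96, 66)/31676 + ((39398/36034)/28269)/22319 = (-3 - 96)/31676 + ((39398/36034)/28269)/22319 = -99*1/31676 + ((39398*(1/36034))*(1/28269))*(1/22319) = -99/31676 + ((19699/18017)*(1/28269))*(1/22319) = -99/31676 + (19699/509322573)*(1/22319) = -99/31676 + 19699/11367570506787 = -1125388856186389/360079163372985012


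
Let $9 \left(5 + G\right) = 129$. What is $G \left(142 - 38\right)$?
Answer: $\frac{2912}{3} \approx 970.67$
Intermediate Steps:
$G = \frac{28}{3}$ ($G = -5 + \frac{1}{9} \cdot 129 = -5 + \frac{43}{3} = \frac{28}{3} \approx 9.3333$)
$G \left(142 - 38\right) = \frac{28 \left(142 - 38\right)}{3} = \frac{28}{3} \cdot 104 = \frac{2912}{3}$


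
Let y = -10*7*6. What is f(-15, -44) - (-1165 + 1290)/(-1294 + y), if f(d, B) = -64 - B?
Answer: -34155/1714 ≈ -19.927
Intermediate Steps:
y = -420 (y = -70*6 = -420)
f(-15, -44) - (-1165 + 1290)/(-1294 + y) = (-64 - 1*(-44)) - (-1165 + 1290)/(-1294 - 420) = (-64 + 44) - 125/(-1714) = -20 - 125*(-1)/1714 = -20 - 1*(-125/1714) = -20 + 125/1714 = -34155/1714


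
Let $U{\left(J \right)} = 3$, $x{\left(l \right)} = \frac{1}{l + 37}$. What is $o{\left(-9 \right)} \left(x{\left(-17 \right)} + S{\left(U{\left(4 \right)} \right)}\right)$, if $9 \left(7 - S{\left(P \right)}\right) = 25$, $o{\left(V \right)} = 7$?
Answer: $\frac{5383}{180} \approx 29.906$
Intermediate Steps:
$x{\left(l \right)} = \frac{1}{37 + l}$
$S{\left(P \right)} = \frac{38}{9}$ ($S{\left(P \right)} = 7 - \frac{25}{9} = \frac{38}{9}$)
$o{\left(-9 \right)} \left(x{\left(-17 \right)} + S{\left(U{\left(4 \right)} \right)}\right) = 7 \left(\frac{1}{37 - 17} + \frac{38}{9}\right) = 7 \left(\frac{1}{20} + \frac{38}{9}\right) = 7 \cdot \frac{769}{180} = \frac{5383}{180}$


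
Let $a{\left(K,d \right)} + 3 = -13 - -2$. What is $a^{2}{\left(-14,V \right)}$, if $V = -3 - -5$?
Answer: $196$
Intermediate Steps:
$V = 2$ ($V = -3 + 5 = 2$)
$a{\left(K,d \right)} = -14$ ($a{\left(K,d \right)} = -3 - 11 = -14$)
$a^{2}{\left(-14,V \right)} = \left(-14\right)^{2} = 196$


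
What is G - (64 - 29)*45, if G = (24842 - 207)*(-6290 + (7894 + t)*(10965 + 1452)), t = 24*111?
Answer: 3229461173885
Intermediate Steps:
t = 2664
G = 3229461175460 (G = (24842 - 207)*(-6290 + (7894 + 2664)*(10965 + 1452)) = 24635*(-6290 + 10558*12417) = 24635*(-6290 + 131098686) = 24635*131092396 = 3229461175460)
G - (64 - 29)*45 = 3229461175460 - (64 - 29)*45 = 3229461175460 - 35*45 = 3229461175460 - 1*1575 = 3229461175460 - 1575 = 3229461173885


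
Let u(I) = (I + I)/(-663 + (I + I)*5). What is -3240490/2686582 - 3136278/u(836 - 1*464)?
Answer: -2146490079462911/166568084 ≈ -1.2887e+7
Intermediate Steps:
u(I) = 2*I/(-663 + 10*I) (u(I) = (2*I)/(-663 + (2*I)*5) = (2*I)/(-663 + 10*I) = 2*I/(-663 + 10*I))
-3240490/2686582 - 3136278/u(836 - 1*464) = -3240490/2686582 - 3136278*(-663 + 10*(836 - 1*464))/(2*(836 - 1*464)) = -3240490*1/2686582 - 3136278*(-663 + 10*(836 - 464))/(2*(836 - 464)) = -1620245/1343291 - 3136278/(2*372/(-663 + 10*372)) = -1620245/1343291 - 3136278/(2*372/(-663 + 3720)) = -1620245/1343291 - 3136278/(2*372/3057) = -1620245/1343291 - 3136278/(2*372*(1/3057)) = -1620245/1343291 - 3136278/248/1019 = -1620245/1343291 - 3136278*1019/248 = -1620245/1343291 - 1597933641/124 = -2146490079462911/166568084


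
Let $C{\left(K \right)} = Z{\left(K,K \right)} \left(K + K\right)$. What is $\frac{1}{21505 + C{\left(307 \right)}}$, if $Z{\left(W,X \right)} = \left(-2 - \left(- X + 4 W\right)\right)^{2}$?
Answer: $\frac{1}{523105911} \approx 1.9117 \cdot 10^{-9}$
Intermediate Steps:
$Z{\left(W,X \right)} = \left(-2 + X - 4 W\right)^{2}$ ($Z{\left(W,X \right)} = \left(-2 - \left(- X + 4 W\right)\right)^{2} = \left(-2 + X - 4 W\right)^{2}$)
$C{\left(K \right)} = 2 K \left(2 + 3 K\right)^{2}$ ($C{\left(K \right)} = \left(2 - K + 4 K\right)^{2} \left(K + K\right) = \left(2 + 3 K\right)^{2} \cdot 2 K = 2 K \left(2 + 3 K\right)^{2}$)
$\frac{1}{21505 + C{\left(307 \right)}} = \frac{1}{21505 + 2 \cdot 307 \left(2 + 3 \cdot 307\right)^{2}} = \frac{1}{21505 + 2 \cdot 307 \left(2 + 921\right)^{2}} = \frac{1}{21505 + 2 \cdot 307 \cdot 923^{2}} = \frac{1}{21505 + 2 \cdot 307 \cdot 851929} = \frac{1}{21505 + 523084406} = \frac{1}{523105911}$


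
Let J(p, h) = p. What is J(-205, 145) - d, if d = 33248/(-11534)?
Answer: -1165611/5767 ≈ -202.12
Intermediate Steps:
d = -16624/5767 (d = 33248*(-1/11534) = -16624/5767 ≈ -2.8826)
J(-205, 145) - d = -205 - 1*(-16624/5767) = -205 + 16624/5767 = -1165611/5767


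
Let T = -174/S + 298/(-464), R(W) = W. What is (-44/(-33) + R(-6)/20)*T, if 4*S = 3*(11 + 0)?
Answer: -1719353/76560 ≈ -22.458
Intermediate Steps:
S = 33/4 (S = (3*(11 + 0))/4 = (3*11)/4 = (1/4)*33 = 33/4 ≈ 8.2500)
T = -55463/2552 (T = -174/33/4 + 298/(-464) = -174*4/33 + 298*(-1/464) = -232/11 - 149/232 = -55463/2552 ≈ -21.733)
(-44/(-33) + R(-6)/20)*T = (-44/(-33) - 6/20)*(-55463/2552) = (-44*(-1/33) - 6*1/20)*(-55463/2552) = (4/3 - 3/10)*(-55463/2552) = (31/30)*(-55463/2552) = -1719353/76560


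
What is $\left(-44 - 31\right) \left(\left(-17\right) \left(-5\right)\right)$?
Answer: $-6375$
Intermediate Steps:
$\left(-44 - 31\right) \left(\left(-17\right) \left(-5\right)\right) = \left(-75\right) 85 = -6375$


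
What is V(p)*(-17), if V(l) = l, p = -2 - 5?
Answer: 119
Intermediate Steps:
p = -7
V(p)*(-17) = -7*(-17) = 119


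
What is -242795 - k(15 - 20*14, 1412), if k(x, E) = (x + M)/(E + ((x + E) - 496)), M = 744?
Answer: -500886564/2063 ≈ -2.4280e+5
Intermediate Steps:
k(x, E) = (744 + x)/(-496 + x + 2*E) (k(x, E) = (x + 744)/(E + ((x + E) - 496)) = (744 + x)/(E + ((E + x) - 496)) = (744 + x)/(E + (-496 + E + x)) = (744 + x)/(-496 + x + 2*E))
-242795 - k(15 - 20*14, 1412) = -242795 - (744 + (15 - 20*14))/(-496 + (15 - 20*14) + 2*1412) = -242795 - (744 + (15 - 280))/(-496 + (15 - 280) + 2824) = -242795 - (744 - 265)/(-496 - 265 + 2824) = -242795 - 479/2063 = -500886564/2063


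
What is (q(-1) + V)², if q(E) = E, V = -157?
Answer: 24964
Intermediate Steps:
(q(-1) + V)² = (-1 - 157)² = (-158)² = 24964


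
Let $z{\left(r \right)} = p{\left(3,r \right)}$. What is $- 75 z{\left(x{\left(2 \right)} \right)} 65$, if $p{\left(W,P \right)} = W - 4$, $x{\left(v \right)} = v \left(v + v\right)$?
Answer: $4875$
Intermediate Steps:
$x{\left(v \right)} = 2 v^{2}$ ($x{\left(v \right)} = v 2 v = 2 v^{2}$)
$p{\left(W,P \right)} = -4 + W$ ($p{\left(W,P \right)} = W - 4 = -4 + W$)
$z{\left(r \right)} = -1$ ($z{\left(r \right)} = -4 + 3 = -1$)
$- 75 z{\left(x{\left(2 \right)} \right)} 65 = \left(-75\right) \left(-1\right) 65 = 75 \cdot 65 = 4875$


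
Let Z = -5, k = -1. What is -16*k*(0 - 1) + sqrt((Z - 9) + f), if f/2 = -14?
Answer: -16 + I*sqrt(42) ≈ -16.0 + 6.4807*I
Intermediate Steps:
f = -28 (f = 2*(-14) = -28)
-16*k*(0 - 1) + sqrt((Z - 9) + f) = -(-16)*(0 - 1) + sqrt((-5 - 9) - 28) = -(-16)*(-1) + sqrt(-14 - 28) = -16*1 + sqrt(-42) = -16 + I*sqrt(42)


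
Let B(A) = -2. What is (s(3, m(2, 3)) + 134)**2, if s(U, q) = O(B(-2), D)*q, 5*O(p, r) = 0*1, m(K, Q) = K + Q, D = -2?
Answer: 17956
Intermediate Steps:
O(p, r) = 0 (O(p, r) = (0*1)/5 = (1/5)*0 = 0)
s(U, q) = 0 (s(U, q) = 0*q = 0)
(s(3, m(2, 3)) + 134)**2 = (0 + 134)**2 = 134**2 = 17956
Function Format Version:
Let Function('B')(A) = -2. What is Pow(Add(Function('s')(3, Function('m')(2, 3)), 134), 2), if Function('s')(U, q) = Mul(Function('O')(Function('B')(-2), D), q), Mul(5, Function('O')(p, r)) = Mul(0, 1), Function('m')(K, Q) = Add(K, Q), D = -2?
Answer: 17956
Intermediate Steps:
Function('O')(p, r) = 0 (Function('O')(p, r) = Mul(Rational(1, 5), Mul(0, 1)) = Mul(Rational(1, 5), 0) = 0)
Function('s')(U, q) = 0 (Function('s')(U, q) = Mul(0, q) = 0)
Pow(Add(Function('s')(3, Function('m')(2, 3)), 134), 2) = Pow(Add(0, 134), 2) = Pow(134, 2) = 17956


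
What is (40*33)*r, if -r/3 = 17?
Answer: -67320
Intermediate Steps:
r = -51 (r = -3*17 = -51)
(40*33)*r = (40*33)*(-51) = 1320*(-51) = -67320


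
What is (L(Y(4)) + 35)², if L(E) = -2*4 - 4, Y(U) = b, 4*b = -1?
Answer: 529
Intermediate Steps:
b = -¼ (b = (¼)*(-1) = -¼ ≈ -0.25000)
Y(U) = -¼
L(E) = -12 (L(E) = -8 - 4 = -12)
(L(Y(4)) + 35)² = (-12 + 35)² = 23² = 529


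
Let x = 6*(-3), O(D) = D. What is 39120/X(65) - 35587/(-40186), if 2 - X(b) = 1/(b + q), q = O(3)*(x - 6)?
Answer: 733671203/40186 ≈ 18257.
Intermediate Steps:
x = -18
q = -72 (q = 3*(-18 - 6) = 3*(-24) = -72)
X(b) = 2 - 1/(-72 + b) (X(b) = 2 - 1/(b - 72) = 2 - 1/(-72 + b))
39120/X(65) - 35587/(-40186) = 39120/(((-145 + 2*65)/(-72 + 65))) - 35587/(-40186) = 39120/(((-145 + 130)/(-7))) - 35587*(-1/40186) = 39120/((-⅐*(-15))) + 35587/40186 = 39120/(15/7) + 35587/40186 = 39120*(7/15) + 35587/40186 = 18256 + 35587/40186 = 733671203/40186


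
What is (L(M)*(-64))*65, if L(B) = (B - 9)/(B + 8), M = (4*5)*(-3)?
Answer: -5520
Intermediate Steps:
M = -60 (M = 20*(-3) = -60)
L(B) = (-9 + B)/(8 + B)
(L(M)*(-64))*65 = (((-9 - 60)/(8 - 60))*(-64))*65 = ((-69/(-52))*(-64))*65 = (-1/52*(-69)*(-64))*65 = ((69/52)*(-64))*65 = -1104/13*65 = -5520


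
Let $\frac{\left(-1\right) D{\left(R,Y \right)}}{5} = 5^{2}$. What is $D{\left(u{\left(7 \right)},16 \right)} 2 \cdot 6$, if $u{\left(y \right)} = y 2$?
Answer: $-1500$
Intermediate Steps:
$u{\left(y \right)} = 2 y$
$D{\left(R,Y \right)} = -125$ ($D{\left(R,Y \right)} = - 5 \cdot 5^{2} = \left(-5\right) 25 = -125$)
$D{\left(u{\left(7 \right)},16 \right)} 2 \cdot 6 = - 125 \cdot 2 \cdot 6 = \left(-125\right) 12 = -1500$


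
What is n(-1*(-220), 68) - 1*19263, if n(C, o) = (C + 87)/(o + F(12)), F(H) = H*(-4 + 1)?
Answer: -616109/32 ≈ -19253.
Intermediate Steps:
F(H) = -3*H (F(H) = H*(-3) = -3*H)
n(C, o) = (87 + C)/(-36 + o) (n(C, o) = (C + 87)/(o - 3*12) = (87 + C)/(o - 36) = (87 + C)/(-36 + o))
n(-1*(-220), 68) - 1*19263 = (87 - 1*(-220))/(-36 + 68) - 1*19263 = (87 + 220)/32 - 19263 = (1/32)*307 - 19263 = 307/32 - 19263 = -616109/32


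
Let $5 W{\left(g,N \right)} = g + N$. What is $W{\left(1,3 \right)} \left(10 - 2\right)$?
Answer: $\frac{32}{5} \approx 6.4$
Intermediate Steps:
$W{\left(g,N \right)} = \frac{N}{5} + \frac{g}{5}$ ($W{\left(g,N \right)} = \frac{g + N}{5} = \frac{N + g}{5} = \frac{N}{5} + \frac{g}{5}$)
$W{\left(1,3 \right)} \left(10 - 2\right) = \left(\frac{1}{5} \cdot 3 + \frac{1}{5} \cdot 1\right) \left(10 - 2\right) = \left(\frac{3}{5} + \frac{1}{5}\right) 8 = \frac{4}{5} \cdot 8 = \frac{32}{5}$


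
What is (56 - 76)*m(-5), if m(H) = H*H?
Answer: -500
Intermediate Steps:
m(H) = H**2
(56 - 76)*m(-5) = (56 - 76)*(-5)**2 = -20*25 = -500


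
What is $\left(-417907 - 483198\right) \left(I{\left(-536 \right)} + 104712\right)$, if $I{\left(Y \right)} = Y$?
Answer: $-93873514480$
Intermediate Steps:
$\left(-417907 - 483198\right) \left(I{\left(-536 \right)} + 104712\right) = \left(-417907 - 483198\right) \left(-536 + 104712\right) = \left(-901105\right) 104176 = -93873514480$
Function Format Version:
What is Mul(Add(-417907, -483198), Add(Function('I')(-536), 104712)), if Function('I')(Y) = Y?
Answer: -93873514480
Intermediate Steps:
Mul(Add(-417907, -483198), Add(Function('I')(-536), 104712)) = Mul(Add(-417907, -483198), Add(-536, 104712)) = Mul(-901105, 104176) = -93873514480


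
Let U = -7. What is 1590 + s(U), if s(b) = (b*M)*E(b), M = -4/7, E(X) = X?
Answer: 1562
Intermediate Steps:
M = -4/7 (M = -4*⅐ = -4/7 ≈ -0.57143)
s(b) = -4*b²/7 (s(b) = (b*(-4/7))*b = (-4*b/7)*b = -4*b²/7)
1590 + s(U) = 1590 - 4/7*(-7)² = 1590 - 4/7*49 = 1590 - 28 = 1562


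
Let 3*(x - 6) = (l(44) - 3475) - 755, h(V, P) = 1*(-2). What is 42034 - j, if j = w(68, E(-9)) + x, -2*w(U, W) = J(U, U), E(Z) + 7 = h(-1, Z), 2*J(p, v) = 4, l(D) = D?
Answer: 130273/3 ≈ 43424.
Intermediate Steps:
h(V, P) = -2
J(p, v) = 2 (J(p, v) = (1/2)*4 = 2)
E(Z) = -9 (E(Z) = -7 - 2 = -9)
w(U, W) = -1 (w(U, W) = -1/2*2 = -1)
x = -4168/3 (x = 6 + ((44 - 3475) - 755)/3 = 6 + (-3431 - 755)/3 = 6 + (1/3)*(-4186) = 6 - 4186/3 = -4168/3 ≈ -1389.3)
j = -4171/3 (j = -1 - 4168/3 = -4171/3 ≈ -1390.3)
42034 - j = 42034 - 1*(-4171/3) = 42034 + 4171/3 = 130273/3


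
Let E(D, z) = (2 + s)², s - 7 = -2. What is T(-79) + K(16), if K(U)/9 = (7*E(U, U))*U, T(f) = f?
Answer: 49313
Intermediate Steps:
s = 5 (s = 7 - 2 = 5)
E(D, z) = 49 (E(D, z) = (2 + 5)² = 7² = 49)
K(U) = 3087*U (K(U) = 9*((7*49)*U) = 9*(343*U) = 3087*U)
T(-79) + K(16) = -79 + 3087*16 = -79 + 49392 = 49313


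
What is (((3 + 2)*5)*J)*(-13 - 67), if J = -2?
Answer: 4000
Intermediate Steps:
(((3 + 2)*5)*J)*(-13 - 67) = (((3 + 2)*5)*(-2))*(-13 - 67) = ((5*5)*(-2))*(-80) = (25*(-2))*(-80) = -50*(-80) = 4000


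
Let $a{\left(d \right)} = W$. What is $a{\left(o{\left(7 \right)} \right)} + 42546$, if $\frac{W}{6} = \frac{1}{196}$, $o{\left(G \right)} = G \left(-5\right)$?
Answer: $\frac{4169511}{98} \approx 42546.0$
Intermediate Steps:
$o{\left(G \right)} = - 5 G$
$W = \frac{3}{98}$ ($W = \frac{6}{196} = 6 \cdot \frac{1}{196} = \frac{3}{98} \approx 0.030612$)
$a{\left(d \right)} = \frac{3}{98}$
$a{\left(o{\left(7 \right)} \right)} + 42546 = \frac{3}{98} + 42546 = \frac{4169511}{98}$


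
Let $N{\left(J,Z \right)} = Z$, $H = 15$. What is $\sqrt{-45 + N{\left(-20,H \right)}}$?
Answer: $i \sqrt{30} \approx 5.4772 i$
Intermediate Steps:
$\sqrt{-45 + N{\left(-20,H \right)}} = \sqrt{-45 + 15} = \sqrt{-30} = i \sqrt{30}$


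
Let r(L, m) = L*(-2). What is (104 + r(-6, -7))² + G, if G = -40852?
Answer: -27396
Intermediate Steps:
r(L, m) = -2*L
(104 + r(-6, -7))² + G = (104 - 2*(-6))² - 40852 = (104 + 12)² - 40852 = 116² - 40852 = 13456 - 40852 = -27396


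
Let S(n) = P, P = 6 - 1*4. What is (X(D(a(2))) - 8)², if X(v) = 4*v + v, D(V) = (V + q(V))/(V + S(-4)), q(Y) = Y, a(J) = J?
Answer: 9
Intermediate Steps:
P = 2 (P = 6 - 4 = 2)
S(n) = 2
D(V) = 2*V/(2 + V) (D(V) = (V + V)/(V + 2) = (2*V)/(2 + V) = 2*V/(2 + V))
X(v) = 5*v
(X(D(a(2))) - 8)² = (5*(2*2/(2 + 2)) - 8)² = (5*(2*2/4) - 8)² = (5*(2*2*(¼)) - 8)² = (5*1 - 8)² = (5 - 8)² = (-3)² = 9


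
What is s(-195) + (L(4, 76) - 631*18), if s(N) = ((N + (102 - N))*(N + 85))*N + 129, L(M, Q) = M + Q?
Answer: 2176751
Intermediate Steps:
s(N) = 129 + N*(8670 + 102*N) (s(N) = (102*(85 + N))*N + 129 = (8670 + 102*N)*N + 129 = N*(8670 + 102*N) + 129 = 129 + N*(8670 + 102*N))
s(-195) + (L(4, 76) - 631*18) = (129 + 102*(-195)² + 8670*(-195)) + ((4 + 76) - 631*18) = (129 + 102*38025 - 1690650) + (80 - 1*11358) = (129 + 3878550 - 1690650) + (80 - 11358) = 2188029 - 11278 = 2176751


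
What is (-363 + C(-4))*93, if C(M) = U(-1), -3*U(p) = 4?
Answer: -33883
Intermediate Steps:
U(p) = -4/3 (U(p) = -1/3*4 = -4/3)
C(M) = -4/3
(-363 + C(-4))*93 = (-363 - 4/3)*93 = -1093/3*93 = -33883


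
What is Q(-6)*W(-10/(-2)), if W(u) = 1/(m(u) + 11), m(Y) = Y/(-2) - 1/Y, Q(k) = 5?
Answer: 50/83 ≈ 0.60241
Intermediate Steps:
m(Y) = -1/Y - Y/2 (m(Y) = Y*(-1/2) - 1/Y = -Y/2 - 1/Y = -1/Y - Y/2)
W(u) = 1/(11 - 1/u - u/2) (W(u) = 1/((-1/u - u/2) + 11) = 1/(11 - 1/u - u/2))
Q(-6)*W(-10/(-2)) = 5*(-2*(-10/(-2))/(2 + (-10/(-2))*(-22 - 10/(-2)))) = 5*(-2*(-10*(-1/2))/(2 + (-10*(-1/2))*(-22 - 10*(-1/2)))) = 5*(-2*5/(2 + 5*(-22 + 5))) = 5*(-2*5/(2 + 5*(-17))) = 5*(-2*5/(2 - 85)) = 5*(-2*5/(-83)) = 5*(-2*5*(-1/83)) = 5*(10/83) = 50/83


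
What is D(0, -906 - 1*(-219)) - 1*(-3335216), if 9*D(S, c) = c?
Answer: 10005419/3 ≈ 3.3351e+6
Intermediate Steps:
D(S, c) = c/9
D(0, -906 - 1*(-219)) - 1*(-3335216) = (-906 - 1*(-219))/9 - 1*(-3335216) = (-906 + 219)/9 + 3335216 = (1/9)*(-687) + 3335216 = -229/3 + 3335216 = 10005419/3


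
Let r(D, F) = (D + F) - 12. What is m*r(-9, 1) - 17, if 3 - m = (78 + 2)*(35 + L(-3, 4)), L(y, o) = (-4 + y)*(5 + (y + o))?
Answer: -11277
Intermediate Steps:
L(y, o) = (-4 + y)*(5 + o + y) (L(y, o) = (-4 + y)*(5 + (o + y)) = (-4 + y)*(5 + o + y))
r(D, F) = -12 + D + F
m = 563 (m = 3 - (78 + 2)*(35 + (-20 - 3 + (-3)² - 4*4 + 4*(-3))) = 3 - 80*(35 + (-20 - 3 + 9 - 16 - 12)) = 3 - 80*(35 - 42) = 3 - 80*(-7) = 3 - 1*(-560) = 3 + 560 = 563)
m*r(-9, 1) - 17 = 563*(-12 - 9 + 1) - 17 = 563*(-20) - 17 = -11260 - 17 = -11277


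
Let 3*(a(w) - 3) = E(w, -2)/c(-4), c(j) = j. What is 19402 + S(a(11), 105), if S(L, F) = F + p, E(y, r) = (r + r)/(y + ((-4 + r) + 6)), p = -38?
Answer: 19469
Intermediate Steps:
E(y, r) = 2*r/(2 + r + y) (E(y, r) = (2*r)/(y + (2 + r)) = (2*r)/(2 + r + y) = 2*r/(2 + r + y))
a(w) = 3 + 1/(3*w) (a(w) = 3 + ((2*(-2)/(2 - 2 + w))/(-4))/3 = 3 + ((2*(-2)/w)*(-¼))/3 = 3 + (-4/w*(-¼))/3 = 3 + 1/(3*w))
S(L, F) = -38 + F (S(L, F) = F - 38 = -38 + F)
19402 + S(a(11), 105) = 19402 + (-38 + 105) = 19402 + 67 = 19469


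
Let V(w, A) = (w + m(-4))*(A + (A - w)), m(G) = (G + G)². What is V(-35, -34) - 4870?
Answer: -5827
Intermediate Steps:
m(G) = 4*G² (m(G) = (2*G)² = 4*G²)
V(w, A) = (64 + w)*(-w + 2*A) (V(w, A) = (w + 4*(-4)²)*(A + (A - w)) = (w + 4*16)*(-w + 2*A) = (w + 64)*(-w + 2*A) = (64 + w)*(-w + 2*A))
V(-35, -34) - 4870 = (-1*(-35)² - 64*(-35) + 128*(-34) + 2*(-34)*(-35)) - 4870 = (-1*1225 + 2240 - 4352 + 2380) - 4870 = (-1225 + 2240 - 4352 + 2380) - 4870 = -957 - 4870 = -5827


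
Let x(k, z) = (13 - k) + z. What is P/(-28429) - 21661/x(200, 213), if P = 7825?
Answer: -616004019/739154 ≈ -833.39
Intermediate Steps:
x(k, z) = 13 + z - k
P/(-28429) - 21661/x(200, 213) = 7825/(-28429) - 21661/(13 + 213 - 1*200) = 7825*(-1/28429) - 21661/(13 + 213 - 200) = -7825/28429 - 21661/26 = -616004019/739154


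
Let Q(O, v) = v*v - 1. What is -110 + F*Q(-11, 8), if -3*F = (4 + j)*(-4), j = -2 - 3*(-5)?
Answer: 1318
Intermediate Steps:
Q(O, v) = -1 + v² (Q(O, v) = v² - 1 = -1 + v²)
j = 13 (j = -2 + 15 = 13)
F = 68/3 (F = -(4 + 13)*(-4)/3 = -17*(-4)/3 = -⅓*(-68) = 68/3 ≈ 22.667)
-110 + F*Q(-11, 8) = -110 + 68*(-1 + 8²)/3 = -110 + 68*(-1 + 64)/3 = -110 + (68/3)*63 = -110 + 1428 = 1318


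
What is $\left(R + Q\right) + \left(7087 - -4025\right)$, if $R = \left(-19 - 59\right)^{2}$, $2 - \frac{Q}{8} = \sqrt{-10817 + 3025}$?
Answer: $17212 - 32 i \sqrt{487} \approx 17212.0 - 706.18 i$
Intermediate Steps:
$Q = 16 - 32 i \sqrt{487}$ ($Q = 16 - 8 \sqrt{-10817 + 3025} = 16 - 8 \sqrt{-7792} = 16 - 8 \cdot 4 i \sqrt{487} = 16 - 32 i \sqrt{487} \approx 16.0 - 706.18 i$)
$R = 6084$ ($R = \left(-78\right)^{2} = 6084$)
$\left(R + Q\right) + \left(7087 - -4025\right) = \left(6084 + \left(16 - 32 i \sqrt{487}\right)\right) + \left(7087 - -4025\right) = \left(6100 - 32 i \sqrt{487}\right) + \left(7087 + 4025\right) = \left(6100 - 32 i \sqrt{487}\right) + 11112 = 17212 - 32 i \sqrt{487}$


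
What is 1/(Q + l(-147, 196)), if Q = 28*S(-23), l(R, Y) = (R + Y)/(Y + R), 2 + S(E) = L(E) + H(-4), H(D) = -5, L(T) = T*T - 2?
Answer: 1/14561 ≈ 6.8677e-5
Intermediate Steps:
L(T) = -2 + T**2 (L(T) = T**2 - 2 = -2 + T**2)
S(E) = -9 + E**2 (S(E) = -2 + ((-2 + E**2) - 5) = -2 + (-7 + E**2) = -9 + E**2)
l(R, Y) = 1 (l(R, Y) = (R + Y)/(R + Y) = 1)
Q = 14560 (Q = 28*(-9 + (-23)**2) = 28*(-9 + 529) = 28*520 = 14560)
1/(Q + l(-147, 196)) = 1/(14560 + 1) = 1/14561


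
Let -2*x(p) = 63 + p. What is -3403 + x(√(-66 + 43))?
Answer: -6869/2 - I*√23/2 ≈ -3434.5 - 2.3979*I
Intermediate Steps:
x(p) = -63/2 - p/2 (x(p) = -(63 + p)/2 = -63/2 - p/2)
-3403 + x(√(-66 + 43)) = -3403 + (-63/2 - √(-66 + 43)/2) = -3403 + (-63/2 - I*√23/2) = -6869/2 - I*√23/2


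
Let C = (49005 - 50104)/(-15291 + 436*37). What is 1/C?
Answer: -841/1099 ≈ -0.76524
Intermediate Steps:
C = -1099/841 (C = -1099/(-15291 + 16132) = -1099/841 ≈ -1.3068)
1/C = 1/(-1099/841) = -841/1099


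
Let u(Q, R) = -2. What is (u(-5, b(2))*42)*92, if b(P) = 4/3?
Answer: -7728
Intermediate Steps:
b(P) = 4/3 (b(P) = 4*(1/3) = 4/3)
(u(-5, b(2))*42)*92 = -2*42*92 = -84*92 = -7728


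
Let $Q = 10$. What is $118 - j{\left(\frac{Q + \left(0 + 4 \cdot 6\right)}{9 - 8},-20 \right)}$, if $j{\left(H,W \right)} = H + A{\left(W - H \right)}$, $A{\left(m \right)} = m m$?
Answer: $-2832$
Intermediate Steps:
$A{\left(m \right)} = m^{2}$
$j{\left(H,W \right)} = H + \left(W - H\right)^{2}$
$118 - j{\left(\frac{Q + \left(0 + 4 \cdot 6\right)}{9 - 8},-20 \right)} = 118 - \left(\frac{10 + \left(0 + 4 \cdot 6\right)}{9 - 8} + \left(\frac{10 + \left(0 + 4 \cdot 6\right)}{9 - 8} - -20\right)^{2}\right) = 118 - \left(\frac{10 + \left(0 + 24\right)}{1} + \left(\frac{10 + \left(0 + 24\right)}{1} + 20\right)^{2}\right) = 118 - \left(\left(10 + 24\right) 1 + \left(\left(10 + 24\right) 1 + 20\right)^{2}\right) = 118 - \left(34 \cdot 1 + \left(34 \cdot 1 + 20\right)^{2}\right) = 118 - \left(34 + \left(34 + 20\right)^{2}\right) = 118 - \left(34 + 54^{2}\right) = 118 - \left(34 + 2916\right) = 118 - 2950 = -2832$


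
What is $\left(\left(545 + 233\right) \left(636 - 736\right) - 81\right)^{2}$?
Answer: $6065450161$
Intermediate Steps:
$\left(\left(545 + 233\right) \left(636 - 736\right) - 81\right)^{2} = \left(778 \left(-100\right) - 81\right)^{2} = \left(-77800 - 81\right)^{2} = \left(-77881\right)^{2} = 6065450161$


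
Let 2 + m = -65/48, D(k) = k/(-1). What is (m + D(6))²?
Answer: 201601/2304 ≈ 87.500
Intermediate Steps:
D(k) = -k (D(k) = k*(-1) = -k)
m = -161/48 (m = -2 - 65/48 = -161/48 ≈ -3.3542)
(m + D(6))² = (-161/48 - 1*6)² = (-161/48 - 6)² = (-449/48)² = 201601/2304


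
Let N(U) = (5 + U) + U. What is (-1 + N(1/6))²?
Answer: 169/9 ≈ 18.778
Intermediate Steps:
N(U) = 5 + 2*U
(-1 + N(1/6))² = (-1 + (5 + 2/6))² = (-1 + (5 + 2*(⅙)))² = (-1 + (5 + ⅓))² = (-1 + 16/3)² = (13/3)² = 169/9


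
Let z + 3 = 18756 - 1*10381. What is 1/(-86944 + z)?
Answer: -1/78572 ≈ -1.2727e-5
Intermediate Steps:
z = 8372 (z = -3 + (18756 - 1*10381) = -3 + (18756 - 10381) = -3 + 8375 = 8372)
1/(-86944 + z) = 1/(-86944 + 8372) = 1/(-78572) = -1/78572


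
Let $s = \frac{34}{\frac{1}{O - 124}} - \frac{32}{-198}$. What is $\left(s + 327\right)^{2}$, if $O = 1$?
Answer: $\frac{145640693641}{9801} \approx 1.486 \cdot 10^{7}$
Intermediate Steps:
$s = - \frac{414002}{99}$ ($s = \frac{34}{\frac{1}{1 - 124}} - \frac{32}{-198} = \frac{34}{\frac{1}{-123}} - - \frac{16}{99} = \frac{34}{- \frac{1}{123}} + \frac{16}{99} = 34 \left(-123\right) + \frac{16}{99} = -4182 + \frac{16}{99} = - \frac{414002}{99} \approx -4181.8$)
$\left(s + 327\right)^{2} = \left(- \frac{414002}{99} + 327\right)^{2} = \left(- \frac{381629}{99}\right)^{2} = \frac{145640693641}{9801}$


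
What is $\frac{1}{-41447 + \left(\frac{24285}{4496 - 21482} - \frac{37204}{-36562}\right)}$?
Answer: $- \frac{103507022}{4290098201005} \approx -2.4127 \cdot 10^{-5}$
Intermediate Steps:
$\frac{1}{-41447 + \left(\frac{24285}{4496 - 21482} - \frac{37204}{-36562}\right)} = \frac{1}{-41447 + \left(\frac{24285}{4496 - 21482} - - \frac{18602}{18281}\right)} = \frac{1}{-41447 + \left(\frac{24285}{-16986} + \frac{18602}{18281}\right)} = \frac{1}{-41447 + \left(24285 \left(- \frac{1}{16986}\right) + \frac{18602}{18281}\right)} = \frac{1}{-41447 + \left(- \frac{8095}{5662} + \frac{18602}{18281}\right)} = \frac{1}{-41447 - \frac{42660171}{103507022}} = \frac{1}{- \frac{4290098201005}{103507022}} = - \frac{103507022}{4290098201005}$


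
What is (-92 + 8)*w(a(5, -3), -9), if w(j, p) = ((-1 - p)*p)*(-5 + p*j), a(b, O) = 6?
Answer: -356832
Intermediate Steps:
w(j, p) = p*(-1 - p)*(-5 + j*p) (w(j, p) = (p*(-1 - p))*(-5 + j*p) = p*(-1 - p)*(-5 + j*p))
(-92 + 8)*w(a(5, -3), -9) = (-92 + 8)*(-9*(5 + 5*(-9) - 1*6*(-9) - 1*6*(-9)²)) = -(-756)*(5 - 45 + 54 - 1*6*81) = -(-756)*(5 - 45 + 54 - 486) = -(-756)*(-472) = -84*4248 = -356832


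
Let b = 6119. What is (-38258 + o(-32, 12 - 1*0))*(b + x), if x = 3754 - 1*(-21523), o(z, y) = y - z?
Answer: -1199766744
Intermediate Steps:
x = 25277 (x = 3754 + 21523 = 25277)
(-38258 + o(-32, 12 - 1*0))*(b + x) = (-38258 + ((12 - 1*0) - 1*(-32)))*(6119 + 25277) = (-38258 + ((12 + 0) + 32))*31396 = (-38258 + (12 + 32))*31396 = (-38258 + 44)*31396 = -38214*31396 = -1199766744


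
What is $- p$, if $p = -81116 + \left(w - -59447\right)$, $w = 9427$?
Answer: $12242$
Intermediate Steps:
$p = -12242$ ($p = -81116 + \left(9427 - -59447\right) = -81116 + \left(9427 + 59447\right) = -81116 + 68874 = -12242$)
$- p = \left(-1\right) \left(-12242\right) = 12242$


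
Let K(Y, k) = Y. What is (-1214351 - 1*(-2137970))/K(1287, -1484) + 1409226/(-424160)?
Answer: 5908311533/8271120 ≈ 714.33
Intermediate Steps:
(-1214351 - 1*(-2137970))/K(1287, -1484) + 1409226/(-424160) = (-1214351 - 1*(-2137970))/1287 + 1409226/(-424160) = (-1214351 + 2137970)*(1/1287) + 1409226*(-1/424160) = 923619*(1/1287) - 704613/212080 = 307873/429 - 704613/212080 = 5908311533/8271120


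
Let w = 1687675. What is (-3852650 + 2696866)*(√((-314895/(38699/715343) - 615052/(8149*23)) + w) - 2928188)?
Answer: 3384352839392 - 2311568*I*√54359995777390226071466491/7253237473 ≈ 3.3844e+12 - 2.3497e+9*I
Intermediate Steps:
(-3852650 + 2696866)*(√((-314895/(38699/715343) - 615052/(8149*23)) + w) - 2928188) = (-3852650 + 2696866)*(√((-314895/(38699/715343) - 615052/(8149*23)) + 1687675) - 2928188) = -1155784*(√((-314895/(38699*(1/715343)) - 615052/187427) + 1687675) - 2928188) = -1155784*(√((-314895/38699/715343 - 615052*1/187427) + 1687675) - 2928188) = -1155784*(√((-314895*715343/38699 - 615052/187427) + 1687675) - 2928188) = -1155784*(√((-225257933985/38699 - 615052/187427) + 1687675) - 2928188) = -1155784*(√(-42219442594903943/7253237473 + 1687675) - 2928188) = -1155784*(√(-29978335042658668/7253237473) - 2928188) = -1155784*(2*I*√54359995777390226071466491/7253237473 - 2928188) = -1155784*(-2928188 + 2*I*√54359995777390226071466491/7253237473) = 3384352839392 - 2311568*I*√54359995777390226071466491/7253237473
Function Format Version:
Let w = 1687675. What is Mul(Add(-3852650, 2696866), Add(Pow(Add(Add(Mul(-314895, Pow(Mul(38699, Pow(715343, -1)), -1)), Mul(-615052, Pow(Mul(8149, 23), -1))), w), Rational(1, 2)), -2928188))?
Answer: Add(3384352839392, Mul(Rational(-2311568, 7253237473), I, Pow(54359995777390226071466491, Rational(1, 2)))) ≈ Add(3.3844e+12, Mul(-2.3497e+9, I))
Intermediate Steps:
Mul(Add(-3852650, 2696866), Add(Pow(Add(Add(Mul(-314895, Pow(Mul(38699, Pow(715343, -1)), -1)), Mul(-615052, Pow(Mul(8149, 23), -1))), w), Rational(1, 2)), -2928188)) = Mul(Add(-3852650, 2696866), Add(Pow(Add(Add(Mul(-314895, Pow(Mul(38699, Pow(715343, -1)), -1)), Mul(-615052, Pow(Mul(8149, 23), -1))), 1687675), Rational(1, 2)), -2928188)) = Mul(-1155784, Add(Pow(Add(Add(Mul(-314895, Pow(Mul(38699, Rational(1, 715343)), -1)), Mul(-615052, Pow(187427, -1))), 1687675), Rational(1, 2)), -2928188)) = Mul(-1155784, Add(Pow(Add(Add(Mul(-314895, Pow(Rational(38699, 715343), -1)), Mul(-615052, Rational(1, 187427))), 1687675), Rational(1, 2)), -2928188)) = Mul(-1155784, Add(Pow(Add(Add(Mul(-314895, Rational(715343, 38699)), Rational(-615052, 187427)), 1687675), Rational(1, 2)), -2928188)) = Mul(-1155784, Add(Pow(Add(Add(Rational(-225257933985, 38699), Rational(-615052, 187427)), 1687675), Rational(1, 2)), -2928188)) = Mul(-1155784, Add(Pow(Add(Rational(-42219442594903943, 7253237473), 1687675), Rational(1, 2)), -2928188)) = Mul(-1155784, Add(Pow(Rational(-29978335042658668, 7253237473), Rational(1, 2)), -2928188)) = Mul(-1155784, Add(Mul(Rational(2, 7253237473), I, Pow(54359995777390226071466491, Rational(1, 2))), -2928188)) = Mul(-1155784, Add(-2928188, Mul(Rational(2, 7253237473), I, Pow(54359995777390226071466491, Rational(1, 2))))) = Add(3384352839392, Mul(Rational(-2311568, 7253237473), I, Pow(54359995777390226071466491, Rational(1, 2))))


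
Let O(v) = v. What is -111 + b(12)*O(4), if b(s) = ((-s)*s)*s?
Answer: -7023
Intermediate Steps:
b(s) = -s**3 (b(s) = (-s**2)*s = -s**3)
-111 + b(12)*O(4) = -111 - 1*12**3*4 = -111 - 1*1728*4 = -111 - 1728*4 = -111 - 6912 = -7023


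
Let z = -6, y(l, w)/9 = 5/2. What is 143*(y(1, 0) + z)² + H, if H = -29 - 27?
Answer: 155503/4 ≈ 38876.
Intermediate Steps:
y(l, w) = 45/2 (y(l, w) = 9*(5/2) = 45/2)
H = -56
143*(y(1, 0) + z)² + H = 143*(45/2 - 6)² - 56 = 143*(33/2)² - 56 = 143*(1089/4) - 56 = 155727/4 - 56 = 155503/4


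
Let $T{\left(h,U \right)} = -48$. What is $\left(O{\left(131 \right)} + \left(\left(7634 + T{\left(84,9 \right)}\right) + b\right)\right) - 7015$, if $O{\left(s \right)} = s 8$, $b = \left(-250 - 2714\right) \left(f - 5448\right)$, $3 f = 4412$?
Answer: $11790435$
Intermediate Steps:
$f = \frac{4412}{3}$ ($f = \frac{1}{3} \cdot 4412 = \frac{4412}{3} \approx 1470.7$)
$b = 11788816$ ($b = \left(-250 - 2714\right) \left(\frac{4412}{3} - 5448\right) = \left(-2964\right) \left(- \frac{11932}{3}\right) = 11788816$)
$O{\left(s \right)} = 8 s$
$\left(O{\left(131 \right)} + \left(\left(7634 + T{\left(84,9 \right)}\right) + b\right)\right) - 7015 = \left(8 \cdot 131 + \left(\left(7634 - 48\right) + 11788816\right)\right) - 7015 = \left(1048 + \left(7586 + 11788816\right)\right) - 7015 = \left(1048 + 11796402\right) - 7015 = 11797450 - 7015 = 11790435$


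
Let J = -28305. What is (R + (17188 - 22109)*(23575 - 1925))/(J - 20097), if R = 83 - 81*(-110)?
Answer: 35510219/16134 ≈ 2201.0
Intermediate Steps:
R = 8993 (R = 83 + 8910 = 8993)
(R + (17188 - 22109)*(23575 - 1925))/(J - 20097) = (8993 + (17188 - 22109)*(23575 - 1925))/(-28305 - 20097) = (8993 - 4921*21650)/(-48402) = (8993 - 106539650)*(-1/48402) = -106530657*(-1/48402) = 35510219/16134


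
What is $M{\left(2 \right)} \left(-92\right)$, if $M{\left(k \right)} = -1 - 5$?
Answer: $552$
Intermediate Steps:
$M{\left(k \right)} = -6$ ($M{\left(k \right)} = -1 - 5 = -6$)
$M{\left(2 \right)} \left(-92\right) = \left(-6\right) \left(-92\right) = 552$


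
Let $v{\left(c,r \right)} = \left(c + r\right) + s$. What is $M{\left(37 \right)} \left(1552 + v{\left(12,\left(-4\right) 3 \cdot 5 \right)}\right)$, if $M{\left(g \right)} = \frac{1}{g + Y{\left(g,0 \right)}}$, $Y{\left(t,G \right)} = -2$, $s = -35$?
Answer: $\frac{1469}{35} \approx 41.971$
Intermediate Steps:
$M{\left(g \right)} = \frac{1}{-2 + g}$ ($M{\left(g \right)} = \frac{1}{g - 2} = \frac{1}{-2 + g}$)
$v{\left(c,r \right)} = -35 + c + r$ ($v{\left(c,r \right)} = \left(c + r\right) - 35 = -35 + c + r$)
$M{\left(37 \right)} \left(1552 + v{\left(12,\left(-4\right) 3 \cdot 5 \right)}\right) = \frac{1552 + \left(-35 + 12 + \left(-4\right) 3 \cdot 5\right)}{-2 + 37} = \frac{1552 - 83}{35} = \frac{1}{35} \cdot 1469 = \frac{1469}{35}$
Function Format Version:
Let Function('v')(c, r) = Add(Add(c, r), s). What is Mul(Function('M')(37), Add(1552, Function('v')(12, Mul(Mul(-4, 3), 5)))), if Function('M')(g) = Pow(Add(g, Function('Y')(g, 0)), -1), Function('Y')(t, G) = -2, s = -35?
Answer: Rational(1469, 35) ≈ 41.971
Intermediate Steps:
Function('M')(g) = Pow(Add(-2, g), -1) (Function('M')(g) = Pow(Add(g, -2), -1) = Pow(Add(-2, g), -1))
Function('v')(c, r) = Add(-35, c, r) (Function('v')(c, r) = Add(Add(c, r), -35) = Add(-35, c, r))
Mul(Function('M')(37), Add(1552, Function('v')(12, Mul(Mul(-4, 3), 5)))) = Mul(Pow(Add(-2, 37), -1), Add(1552, Add(-35, 12, Mul(Mul(-4, 3), 5)))) = Mul(Pow(35, -1), Add(1552, Add(-35, 12, Mul(-12, 5)))) = Mul(Rational(1, 35), Add(1552, Add(-35, 12, -60))) = Mul(Rational(1, 35), Add(1552, -83)) = Mul(Rational(1, 35), 1469) = Rational(1469, 35)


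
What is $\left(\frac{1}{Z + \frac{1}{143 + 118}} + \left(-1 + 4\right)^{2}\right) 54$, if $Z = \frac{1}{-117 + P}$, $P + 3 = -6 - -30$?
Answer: $- \frac{424278}{55} \approx -7714.1$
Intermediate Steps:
$P = 21$ ($P = -3 - -24 = -3 + \left(-6 + 30\right) = -3 + 24 = 21$)
$Z = - \frac{1}{96}$ ($Z = \frac{1}{-117 + 21} = \frac{1}{-96} = - \frac{1}{96} \approx -0.010417$)
$\left(\frac{1}{Z + \frac{1}{143 + 118}} + \left(-1 + 4\right)^{2}\right) 54 = \left(\frac{1}{- \frac{1}{96} + \frac{1}{143 + 118}} + \left(-1 + 4\right)^{2}\right) 54 = \left(\frac{1}{- \frac{1}{96} + \frac{1}{261}} + 3^{2}\right) 54 = \left(\frac{1}{- \frac{1}{96} + \frac{1}{261}} + 9\right) 54 = \left(\frac{1}{- \frac{55}{8352}} + 9\right) 54 = \left(- \frac{8352}{55} + 9\right) 54 = \left(- \frac{7857}{55}\right) 54 = - \frac{424278}{55}$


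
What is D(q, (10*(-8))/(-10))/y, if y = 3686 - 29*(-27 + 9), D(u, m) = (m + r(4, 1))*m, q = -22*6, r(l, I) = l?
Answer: 6/263 ≈ 0.022814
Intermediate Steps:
q = -132
D(u, m) = m*(4 + m) (D(u, m) = (m + 4)*m = (4 + m)*m = m*(4 + m))
y = 4208 (y = 3686 - 29*(-18) = 3686 - 1*(-522) = 3686 + 522 = 4208)
D(q, (10*(-8))/(-10))/y = (((10*(-8))/(-10))*(4 + (10*(-8))/(-10)))/4208 = ((-80*(-⅒))*(4 - 80*(-⅒)))*(1/4208) = (8*(4 + 8))*(1/4208) = (8*12)*(1/4208) = 96*(1/4208) = 6/263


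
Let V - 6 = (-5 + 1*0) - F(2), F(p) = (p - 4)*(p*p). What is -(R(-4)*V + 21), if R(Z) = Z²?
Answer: -165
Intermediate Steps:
F(p) = p²*(-4 + p) (F(p) = (-4 + p)*p² = p²*(-4 + p))
V = 9 (V = 6 + ((-5 + 1*0) - 2²*(-4 + 2)) = 6 + ((-5 + 0) - 4*(-2)) = 6 + (-5 - 1*(-8)) = 6 + (-5 + 8) = 6 + 3 = 9)
-(R(-4)*V + 21) = -((-4)²*9 + 21) = -(16*9 + 21) = -(144 + 21) = -1*165 = -165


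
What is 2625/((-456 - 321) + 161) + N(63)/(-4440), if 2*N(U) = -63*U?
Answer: -124197/32560 ≈ -3.8144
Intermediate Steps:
N(U) = -63*U/2 (N(U) = (-63*U)/2 = -63*U/2)
2625/((-456 - 321) + 161) + N(63)/(-4440) = 2625/((-456 - 321) + 161) - 63/2*63/(-4440) = 2625/(-777 + 161) - 3969/2*(-1/4440) = 2625/(-616) + 1323/2960 = 2625*(-1/616) + 1323/2960 = -375/88 + 1323/2960 = -124197/32560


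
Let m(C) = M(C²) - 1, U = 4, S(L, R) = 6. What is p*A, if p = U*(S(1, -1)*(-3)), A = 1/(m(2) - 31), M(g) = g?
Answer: 18/7 ≈ 2.5714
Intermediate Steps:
m(C) = -1 + C² (m(C) = C² - 1 = -1 + C²)
A = -1/28 (A = 1/((-1 + 2²) - 31) = 1/((-1 + 4) - 31) = 1/(3 - 31) = 1/(-28) = -1/28 ≈ -0.035714)
p = -72 (p = 4*(6*(-3)) = 4*(-18) = -72)
p*A = -72*(-1/28) = 18/7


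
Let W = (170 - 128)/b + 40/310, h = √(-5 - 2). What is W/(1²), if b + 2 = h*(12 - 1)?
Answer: 2*(-647*I + 22*√7)/(31*(2*I + 11*√7)) ≈ 0.030325 - 1.4364*I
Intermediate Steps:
h = I*√7 (h = √(-7) = I*√7 ≈ 2.6458*I)
b = -2 + 11*I*√7 (b = -2 + (I*√7)*(12 - 1) = -2 + (I*√7)*11 = -2 + 11*I*√7 ≈ -2.0 + 29.103*I)
W = 4/31 + 42/(-2 + 11*I*√7) (W = (170 - 128)/(-2 + 11*I*√7) + 40/310 = 42/(-2 + 11*I*√7) + 40*(1/310) = 42/(-2 + 11*I*√7) + 4/31 = 4/31 + 42/(-2 + 11*I*√7) ≈ 0.030325 - 1.4364*I)
W/(1²) = (2*(-647*I + 22*√7)/(31*(2*I + 11*√7)))/(1²) = (2*(-647*I + 22*√7)/(31*(2*I + 11*√7)))/1 = (2*(-647*I + 22*√7)/(31*(2*I + 11*√7)))*1 = 2*(-647*I + 22*√7)/(31*(2*I + 11*√7))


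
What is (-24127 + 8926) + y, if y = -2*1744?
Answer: -18689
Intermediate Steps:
y = -3488
(-24127 + 8926) + y = (-24127 + 8926) - 3488 = -15201 - 3488 = -18689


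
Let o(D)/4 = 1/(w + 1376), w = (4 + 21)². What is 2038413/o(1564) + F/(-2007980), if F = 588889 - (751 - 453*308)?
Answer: 157505349252021/154460 ≈ 1.0197e+9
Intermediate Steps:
w = 625 (w = 25² = 625)
F = 727662 (F = 588889 - (751 - 139524) = 588889 - 1*(-138773) = 588889 + 138773 = 727662)
o(D) = 4/2001 (o(D) = 4/(625 + 1376) = 4/2001)
2038413/o(1564) + F/(-2007980) = 2038413/(4/2001) + 727662/(-2007980) = 2038413*(2001/4) + 727662*(-1/2007980) = 4078864413/4 - 27987/77230 = 157505349252021/154460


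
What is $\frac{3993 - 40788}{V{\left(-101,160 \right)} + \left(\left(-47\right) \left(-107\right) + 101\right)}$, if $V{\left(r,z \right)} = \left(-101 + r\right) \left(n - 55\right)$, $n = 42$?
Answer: $- \frac{36795}{7756} \approx -4.7441$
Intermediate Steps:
$V{\left(r,z \right)} = 1313 - 13 r$ ($V{\left(r,z \right)} = \left(-101 + r\right) \left(42 - 55\right) = \left(-101 + r\right) \left(-13\right) = 1313 - 13 r$)
$\frac{3993 - 40788}{V{\left(-101,160 \right)} + \left(\left(-47\right) \left(-107\right) + 101\right)} = \frac{3993 - 40788}{\left(1313 - -1313\right) + \left(\left(-47\right) \left(-107\right) + 101\right)} = - \frac{36795}{\left(1313 + 1313\right) + \left(5029 + 101\right)} = - \frac{36795}{2626 + 5130} = - \frac{36795}{7756}$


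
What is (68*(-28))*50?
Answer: -95200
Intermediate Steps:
(68*(-28))*50 = -1904*50 = -95200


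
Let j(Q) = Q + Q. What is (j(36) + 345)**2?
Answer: 173889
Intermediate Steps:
j(Q) = 2*Q
(j(36) + 345)**2 = (2*36 + 345)**2 = (72 + 345)**2 = 417**2 = 173889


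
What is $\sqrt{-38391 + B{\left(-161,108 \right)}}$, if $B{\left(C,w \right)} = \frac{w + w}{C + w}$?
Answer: $\frac{i \sqrt{107851767}}{53} \approx 195.95 i$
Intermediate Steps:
$B{\left(C,w \right)} = \frac{2 w}{C + w}$
$\sqrt{-38391 + B{\left(-161,108 \right)}} = \sqrt{-38391 + 2 \cdot 108 \frac{1}{-161 + 108}} = \sqrt{-38391 + 2 \cdot 108 \frac{1}{-53}} = \sqrt{-38391 + 2 \cdot 108 \left(- \frac{1}{53}\right)} = \sqrt{-38391 - \frac{216}{53}} = \sqrt{- \frac{2034939}{53}} = \frac{i \sqrt{107851767}}{53}$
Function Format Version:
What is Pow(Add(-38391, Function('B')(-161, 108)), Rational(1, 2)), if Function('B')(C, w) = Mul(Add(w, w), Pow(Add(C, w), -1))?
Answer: Mul(Rational(1, 53), I, Pow(107851767, Rational(1, 2))) ≈ Mul(195.95, I)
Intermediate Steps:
Function('B')(C, w) = Mul(2, w, Pow(Add(C, w), -1)) (Function('B')(C, w) = Mul(Mul(2, w), Pow(Add(C, w), -1)) = Mul(2, w, Pow(Add(C, w), -1)))
Pow(Add(-38391, Function('B')(-161, 108)), Rational(1, 2)) = Pow(Add(-38391, Mul(2, 108, Pow(Add(-161, 108), -1))), Rational(1, 2)) = Pow(Add(-38391, Mul(2, 108, Pow(-53, -1))), Rational(1, 2)) = Pow(Add(-38391, Mul(2, 108, Rational(-1, 53))), Rational(1, 2)) = Pow(Add(-38391, Rational(-216, 53)), Rational(1, 2)) = Pow(Rational(-2034939, 53), Rational(1, 2)) = Mul(Rational(1, 53), I, Pow(107851767, Rational(1, 2)))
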